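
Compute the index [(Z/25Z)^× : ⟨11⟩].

4

By Lagrange's theorem, ord_25(11) divides φ(25) = φ(5^2) = 5·(5−1) = 20 = 2^2 · 5.
Divisors of 20: 1, 2, 4, 5, 10, 20.
Test each divisor d:
11^1 ≡ 11
11^2 ≡ 21
11^4 ≡ 16
11^5 ≡ 1
Thus |⟨11⟩| = ord(11) = 5.
[(Z/25Z)^× : ⟨11⟩] = 20/5 = 4.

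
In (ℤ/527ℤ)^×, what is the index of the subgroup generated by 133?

2

By Lagrange's theorem, ord_527(133) divides φ(527) = φ(17·31) = (17−1)·(31−1) = 16·30 = 480 = 2^5 · 3 · 5.
Divisors of 480: 1, 2, 3, 4, 5, 6, 8, 10, 12, 15, 16, 20, 24, 30, 32, 40, 48, 60, 80, 96, 120, 160, 240, 480.
Compute 133^d (mod 527) for the divisors d until we hit 1:
133^1 ≡ 133
133^2 ≡ 298
133^3 ≡ 109
133^4 ≡ 268
133^5 ≡ 335
133^6 ≡ 287
133^8 ≡ 152
133^10 ≡ 501
133^12 ≡ 157
133^15 ≡ 249
133^16 ≡ 443
133^20 ≡ 149
133^24 ≡ 407
133^30 ≡ 342
133^32 ≡ 205
133^40 ≡ 67
133^48 ≡ 171
133^60 ≡ 497
133^80 ≡ 273
133^96 ≡ 256
133^120 ≡ 373
133^160 ≡ 222
133^240 ≡ 1
The order of 133 is 240, so the subgroup it generates has 240 elements.
Index = |(Z/527Z)^×| / |⟨133⟩| = 480 / 240 = 2.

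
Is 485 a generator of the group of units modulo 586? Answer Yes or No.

Yes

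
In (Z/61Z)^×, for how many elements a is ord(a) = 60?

φ(61) = 61 − 1 = 60 = 2^2 · 3 · 5.
Since (Z/61Z)^× is cyclic of order 60, the number of elements of order d is φ(d) when d | 60 and 0 otherwise.
60 = 2^2 · 3 · 5 divides 60, and φ(60) = 16.

16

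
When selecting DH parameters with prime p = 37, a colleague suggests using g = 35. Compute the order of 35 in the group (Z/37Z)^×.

36

The order of 35 must divide φ(37) = 37 − 1 = 36 = 2^2 · 3^2.
Divisors of 36: 1, 2, 3, 4, 6, 9, 12, 18, 36.
Compute 35^d (mod 37) for the divisors d until we hit 1:
35^1 ≡ 35
35^2 ≡ 4
35^3 ≡ 29
35^4 ≡ 16
35^6 ≡ 27
35^9 ≡ 6
35^12 ≡ 26
35^18 ≡ 36
35^36 ≡ 1
Hence ord(35) = 36.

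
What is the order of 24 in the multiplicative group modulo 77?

30

By Lagrange's theorem, ord_77(24) divides φ(77) = φ(7·11) = (7−1)·(11−1) = 6·10 = 60 = 2^2 · 3 · 5.
Divisors of 60: 1, 2, 3, 4, 5, 6, 10, 12, 15, 20, 30, 60.
Evaluate successive powers at the divisors of 60:
24^1 ≡ 24 (mod 77)
24^2 ≡ 37 (mod 77)
24^3 ≡ 41 (mod 77)
24^4 ≡ 60 (mod 77)
24^5 ≡ 54 (mod 77)
24^6 ≡ 64 (mod 77)
24^10 ≡ 67 (mod 77)
24^12 ≡ 15 (mod 77)
24^15 ≡ 76 (mod 77)
24^20 ≡ 23 (mod 77)
24^30 ≡ 1 (mod 77) ✓
So ord_77(24) = 30.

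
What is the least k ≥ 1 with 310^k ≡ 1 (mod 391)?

44

By Lagrange's theorem, ord_391(310) divides φ(391) = φ(17·23) = (17−1)·(23−1) = 16·22 = 352 = 2^5 · 11.
Divisors of 352: 1, 2, 4, 8, 11, 16, 22, 32, 44, 88, 176, 352.
Test each divisor d:
310^1 ≡ 310 (mod 391)
310^2 ≡ 305 (mod 391)
310^4 ≡ 358 (mod 391)
310^8 ≡ 307 (mod 391)
310^11 ≡ 183 (mod 391)
310^16 ≡ 18 (mod 391)
310^22 ≡ 254 (mod 391)
310^32 ≡ 324 (mod 391)
310^44 ≡ 1 (mod 391) ✓
Hence ord(310) = 44.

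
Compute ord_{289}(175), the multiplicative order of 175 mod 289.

By Lagrange's theorem, ord_289(175) divides φ(289) = φ(17^2) = 17·(17−1) = 272 = 2^4 · 17.
Divisors of 272: 1, 2, 4, 8, 16, 17, 34, 68, 136, 272.
Compute 175^d (mod 289) for the divisors d until we hit 1:
175^1 ≡ 175 (mod 289)
175^2 ≡ 280 (mod 289)
175^4 ≡ 81 (mod 289)
175^8 ≡ 203 (mod 289)
175^16 ≡ 171 (mod 289)
175^17 ≡ 158 (mod 289)
175^34 ≡ 110 (mod 289)
175^68 ≡ 251 (mod 289)
175^136 ≡ 288 (mod 289)
175^272 ≡ 1 (mod 289) ✓
Hence ord(175) = 272.

272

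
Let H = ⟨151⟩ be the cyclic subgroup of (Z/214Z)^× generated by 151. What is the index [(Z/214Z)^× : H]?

2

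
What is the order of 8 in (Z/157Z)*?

The order of 8 must divide φ(157) = 157 − 1 = 156 = 2^2 · 3 · 13.
Divisors of 156: 1, 2, 3, 4, 6, 12, 13, 26, 39, 52, 78, 156.
Test each divisor d:
8^1 ≡ 8 (mod 157)
8^2 ≡ 64 (mod 157)
8^3 ≡ 41 (mod 157)
8^4 ≡ 14 (mod 157)
8^6 ≡ 111 (mod 157)
8^12 ≡ 75 (mod 157)
8^13 ≡ 129 (mod 157)
8^26 ≡ 156 (mod 157)
8^39 ≡ 28 (mod 157)
8^52 ≡ 1 (mod 157) ✓
The smallest such exponent is 52, so the order of 8 is 52.

52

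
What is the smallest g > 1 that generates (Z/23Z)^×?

5

φ(23) = 23 − 1 = 22 = 2 · 11.
Test candidates g = 2, 3, … against the prime factors q ∈ {2, 11} of φ(23): g is a generator iff g^(22/q) ≢ 1 for every such q.
g = 2: 2^11 ≡ 1 — hits 1, so not a primitive root.
g = 3: 3^11 ≡ 1 — hits 1, so not a primitive root.
g = 4: 4^11 ≡ 1 — hits 1, so not a primitive root.
g = 5: 5^11 ≡ 22; 5^2 ≡ 2 — none is 1, so 5 is a primitive root.
Hence the least primitive root of 23 is 5.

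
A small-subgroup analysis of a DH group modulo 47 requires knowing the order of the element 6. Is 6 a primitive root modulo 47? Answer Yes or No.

No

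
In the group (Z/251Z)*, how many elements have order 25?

φ(251) = 251 − 1 = 250 = 2 · 5^3.
Since (Z/251Z)^× is cyclic of order 250, the number of elements of order d is φ(d) when d | 250 and 0 otherwise.
25 = 5^2 divides 250, and φ(25) = 20.

20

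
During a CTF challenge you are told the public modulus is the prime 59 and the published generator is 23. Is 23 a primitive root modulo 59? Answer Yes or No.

Yes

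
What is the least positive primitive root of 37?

φ(37) = 37 − 1 = 36 = 2^2 · 3^2.
Test candidates g = 2, 3, … against the prime factors q ∈ {2, 3} of φ(37): g is a generator iff g^(36/q) ≢ 1 for every such q.
g = 2: 2^18 ≡ 36; 2^12 ≡ 26 — none is 1, so 2 is a primitive root.
So 2 is the smallest generator of (Z/37Z)^×.

2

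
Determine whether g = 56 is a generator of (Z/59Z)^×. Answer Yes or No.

Yes

φ(59) = 59 − 1 = 58 = 2 · 29.
56 is a primitive root mod 59 iff 56^(φ(59)/q) ≢ 1 for every prime q | φ(59), i.e. q ∈ {2, 29}.
56^29 ≡ 58 (mod 59)  [q = 2: ≢ 1 ✓]
56^2 ≡ 9 (mod 59)  [q = 29: ≢ 1 ✓]
All checks pass, so 56 has order 58 and is a primitive root modulo 59.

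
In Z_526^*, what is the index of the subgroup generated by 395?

2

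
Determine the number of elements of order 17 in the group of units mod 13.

0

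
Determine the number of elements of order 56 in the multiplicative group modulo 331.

φ(331) = 331 − 1 = 330 = 2 · 3 · 5 · 11.
(Z/331Z)^× is cyclic (|G| = 330); a cyclic group of order m has exactly φ(d) elements of each order d | m, and none otherwise.
Here 330 is not a multiple of 56, so there are no elements of order 56.

0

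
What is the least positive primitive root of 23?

5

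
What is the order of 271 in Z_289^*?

ord(271) | φ(289) = φ(17^2) = 17·(17−1) = 272 = 2^4 · 17.
Divisors of 272: 1, 2, 4, 8, 16, 17, 34, 68, 136, 272.
Test each divisor d:
271^1 ≡ 271
271^2 ≡ 35
271^4 ≡ 69
271^8 ≡ 137
271^16 ≡ 273
271^17 ≡ 288
271^34 ≡ 1
Hence ord(271) = 34.

34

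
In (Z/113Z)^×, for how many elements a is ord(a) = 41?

φ(113) = 113 − 1 = 112 = 2^4 · 7.
In a cyclic group of order 112, there are φ(d) elements of order d for each divisor d of 112, and zero for non-divisors.
41 does not divide 112, so no element of (Z/113Z)^× has order 41.

0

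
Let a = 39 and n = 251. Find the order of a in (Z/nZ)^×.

125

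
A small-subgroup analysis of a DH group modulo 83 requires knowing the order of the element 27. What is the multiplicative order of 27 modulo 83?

By Lagrange's theorem, ord_83(27) divides φ(83) = 83 − 1 = 82 = 2 · 41.
Divisors of 82: 1, 2, 41, 82.
Check 27^d mod 83 for each divisor in increasing order:
27^1 ≡ 27 (mod 83)
27^2 ≡ 65 (mod 83)
27^41 ≡ 1 (mod 83) ✓
Hence ord(27) = 41.

41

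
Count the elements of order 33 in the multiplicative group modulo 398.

20

φ(398) = φ(2)·φ(199) = 1·198 = 198 = 2 · 3^2 · 11.
Since (Z/398Z)^× is cyclic of order 198, the number of elements of order d is φ(d) when d | 198 and 0 otherwise.
33 = 3 · 11 divides 198, and φ(33) = 20.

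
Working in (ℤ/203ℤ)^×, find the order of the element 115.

6

Since 115 ∈ (Z/203Z)^×, its order divides φ(203) = φ(7·29) = (7−1)·(29−1) = 6·28 = 168 = 2^3 · 3 · 7.
Divisors of 168: 1, 2, 3, 4, 6, 7, 8, 12, 14, 21, 24, 28, 42, 56, 84, 168.
Test each divisor d:
115^1 ≡ 115 (mod 203)
115^2 ≡ 30 (mod 203)
115^3 ≡ 202 (mod 203)
115^4 ≡ 88 (mod 203)
115^6 ≡ 1 (mod 203) ✓
Therefore the multiplicative order of 115 modulo 203 is 6.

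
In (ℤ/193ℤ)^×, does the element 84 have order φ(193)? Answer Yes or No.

φ(193) = 193 − 1 = 192 = 2^6 · 3.
84 is a primitive root mod 193 iff 84^(φ(193)/q) ≢ 1 for every prime q | φ(193), i.e. q ∈ {2, 3}.
84^96 ≡ 1 (mod 193)  [q = 2: ≡ 1 ✗]
84^64 ≡ 84 (mod 193)  [q = 3: ≢ 1 ✓]
Since 84^96 ≡ 1, the order of 84 divides 96 < 192, so 84 is not a primitive root.

No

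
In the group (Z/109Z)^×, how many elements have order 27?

18

φ(109) = 109 − 1 = 108 = 2^2 · 3^3.
Since (Z/109Z)^× is cyclic of order 108, the number of elements of order d is φ(d) when d | 108 and 0 otherwise.
27 = 3^3 divides 108, and φ(27) = 18.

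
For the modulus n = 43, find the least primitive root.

3

φ(43) = 43 − 1 = 42 = 2 · 3 · 7.
Test candidates g = 2, 3, … against the prime factors q ∈ {2, 3, 7} of φ(43): g is a generator iff g^(42/q) ≢ 1 for every such q.
g = 2: 2^21 ≡ 42; 2^14 ≡ 1 — hits 1, so not a primitive root.
g = 3: 3^21 ≡ 42; 3^14 ≡ 36; 3^6 ≡ 41 — none is 1, so 3 is a primitive root.
Hence the least primitive root of 43 is 3.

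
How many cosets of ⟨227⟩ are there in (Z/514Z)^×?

8

Since 227 ∈ (Z/514Z)^×, its order divides φ(514) = φ(2)·φ(257) = 1·256 = 256 = 2^8.
Divisors of 256: 1, 2, 4, 8, 16, 32, 64, 128, 256.
Test each divisor d:
227^1 ≡ 227 (mod 514)
227^2 ≡ 129 (mod 514)
227^4 ≡ 193 (mod 514)
227^8 ≡ 241 (mod 514)
227^16 ≡ 513 (mod 514)
227^32 ≡ 1 (mod 514) ✓
Thus |⟨227⟩| = ord(227) = 32.
Index = |(Z/514Z)^×| / |⟨227⟩| = 256 / 32 = 8.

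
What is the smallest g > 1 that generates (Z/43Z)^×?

3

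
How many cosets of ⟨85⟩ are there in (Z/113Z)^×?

ord(85) | φ(113) = 113 − 1 = 112 = 2^4 · 7.
Divisors of 112: 1, 2, 4, 7, 8, 14, 16, 28, 56, 112.
Check 85^d mod 113 for each divisor in increasing order:
85^1 ≡ 85 (mod 113)
85^2 ≡ 106 (mod 113)
85^4 ≡ 49 (mod 113)
85^7 ≡ 112 (mod 113)
85^8 ≡ 28 (mod 113)
85^14 ≡ 1 (mod 113) ✓
The order of 85 is 14, so the subgroup it generates has 14 elements.
[(Z/113Z)^× : ⟨85⟩] = 112/14 = 8.

8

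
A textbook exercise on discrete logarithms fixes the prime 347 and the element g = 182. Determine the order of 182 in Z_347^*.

173

Since 182 ∈ (Z/347Z)^×, its order divides φ(347) = 347 − 1 = 346 = 2 · 173.
Divisors of 346: 1, 2, 173, 346.
Compute 182^d (mod 347) for the divisors d until we hit 1:
182^1 ≡ 182 (mod 347)
182^2 ≡ 159 (mod 347)
182^173 ≡ 1 (mod 347) ✓
The smallest such exponent is 173, so the order of 182 is 173.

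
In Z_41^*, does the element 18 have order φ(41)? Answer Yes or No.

No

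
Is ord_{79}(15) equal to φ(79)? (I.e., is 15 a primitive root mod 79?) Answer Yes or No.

φ(79) = 79 − 1 = 78 = 2 · 3 · 13.
Test 15^(78/q) mod 79 for each prime factor q of 78:
15^39 ≡ 78 (mod 79)  [q = 2: ≢ 1 ✓]
15^26 ≡ 1 (mod 79)  [q = 3: ≡ 1 ✗]
15^6 ≡ 10 (mod 79)  [q = 13: ≢ 1 ✓]
Since 15^26 ≡ 1, the order of 15 divides 26 < 78, so 15 is not a primitive root.

No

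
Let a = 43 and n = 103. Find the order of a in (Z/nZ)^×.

ord(43) | φ(103) = 103 − 1 = 102 = 2 · 3 · 17.
Divisors of 102: 1, 2, 3, 6, 17, 34, 51, 102.
Test each divisor d:
43^1 ≡ 43 (mod 103)
43^2 ≡ 98 (mod 103)
43^3 ≡ 94 (mod 103)
43^6 ≡ 81 (mod 103)
43^17 ≡ 47 (mod 103)
43^34 ≡ 46 (mod 103)
43^51 ≡ 102 (mod 103)
43^102 ≡ 1 (mod 103) ✓
So ord_103(43) = 102.

102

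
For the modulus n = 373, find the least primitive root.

φ(373) = 373 − 1 = 372 = 2^2 · 3 · 31.
Test candidates g = 2, 3, … against the prime factors q ∈ {2, 3, 31} of φ(373): g is a generator iff g^(372/q) ≢ 1 for every such q.
g = 2: 2^186 ≡ 372; 2^124 ≡ 284; 2^12 ≡ 366 — none is 1, so 2 is a primitive root.
So 2 is the smallest generator of (Z/373Z)^×.

2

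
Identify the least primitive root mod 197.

2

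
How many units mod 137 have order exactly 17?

φ(137) = 137 − 1 = 136 = 2^3 · 17.
(Z/137Z)^× is cyclic (|G| = 136); a cyclic group of order m has exactly φ(d) elements of each order d | m, and none otherwise.
17 | 136, and φ(17) = 17 − 1 = 16.

16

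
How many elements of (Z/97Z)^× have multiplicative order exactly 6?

2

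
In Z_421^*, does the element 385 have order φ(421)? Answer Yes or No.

φ(421) = 421 − 1 = 420 = 2^2 · 3 · 5 · 7.
It suffices to check that the order of 385 is not a proper divisor of 420: compute 385^(420/q) for q ∈ {2, 3, 5, 7}.
385^210 ≡ 1 (mod 421)  [q = 2: ≡ 1 ✗]
385^140 ≡ 1 (mod 421)  [q = 3: ≡ 1 ✗]
385^84 ≡ 1 (mod 421)  [q = 5: ≡ 1 ✗]
385^60 ≡ 247 (mod 421)  [q = 7: ≢ 1 ✓]
Since 385^210 ≡ 1, the order of 385 divides 210 < 420, so 385 is not a primitive root.

No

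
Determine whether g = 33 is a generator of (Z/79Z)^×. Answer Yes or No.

No

φ(79) = 79 − 1 = 78 = 2 · 3 · 13.
An element g generates (Z/79Z)^× iff g^(78/q) ≢ 1 (mod 79) for each prime q ∈ {2, 3, 13}.
33^39 ≡ 78 (mod 79)  [q = 2: ≢ 1 ✓]
33^26 ≡ 1 (mod 79)  [q = 3: ≡ 1 ✗]
33^6 ≡ 64 (mod 79)  [q = 13: ≢ 1 ✓]
Since 33^26 ≡ 1, the order of 33 divides 26 < 78, so 33 is not a primitive root.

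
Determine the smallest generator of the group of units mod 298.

3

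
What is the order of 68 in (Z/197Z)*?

28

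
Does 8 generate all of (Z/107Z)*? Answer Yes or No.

Yes

φ(107) = 107 − 1 = 106 = 2 · 53.
Test 8^(106/q) mod 107 for each prime factor q of 106:
8^53 ≡ 106 (mod 107)  [q = 2: ≢ 1 ✓]
8^2 ≡ 64 (mod 107)  [q = 53: ≢ 1 ✓]
All checks pass, so 8 has order 106 and is a primitive root modulo 107.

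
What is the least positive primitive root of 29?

φ(29) = 29 − 1 = 28 = 2^2 · 7.
Test candidates g = 2, 3, … against the prime factors q ∈ {2, 7} of φ(29): g is a generator iff g^(28/q) ≢ 1 for every such q.
g = 2: 2^14 ≡ 28; 2^4 ≡ 16 — none is 1, so 2 is a primitive root.
Hence the least primitive root of 29 is 2.

2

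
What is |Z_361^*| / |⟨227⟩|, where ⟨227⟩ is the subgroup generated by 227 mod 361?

9

ord(227) | φ(361) = φ(19^2) = 19·(19−1) = 342 = 2 · 3^2 · 19.
Divisors of 342: 1, 2, 3, 6, 9, 18, 19, 38, 57, 114, 171, 342.
Compute 227^d (mod 361) for the divisors d until we hit 1:
227^1 ≡ 227 (mod 361)
227^2 ≡ 267 (mod 361)
227^3 ≡ 322 (mod 361)
227^6 ≡ 77 (mod 361)
227^9 ≡ 246 (mod 361)
227^18 ≡ 229 (mod 361)
227^19 ≡ 360 (mod 361)
227^38 ≡ 1 (mod 361) ✓
So ord_361(227) = 38, hence |⟨227⟩| = 38.
Index = |(Z/361Z)^×| / |⟨227⟩| = 342 / 38 = 9.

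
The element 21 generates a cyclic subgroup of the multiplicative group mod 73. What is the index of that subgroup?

3

By Lagrange's theorem, ord_73(21) divides φ(73) = 73 − 1 = 72 = 2^3 · 3^2.
Divisors of 72: 1, 2, 3, 4, 6, 8, 9, 12, 18, 24, 36, 72.
Compute 21^d (mod 73) for the divisors d until we hit 1:
21^1 ≡ 21 (mod 73)
21^2 ≡ 3 (mod 73)
21^3 ≡ 63 (mod 73)
21^4 ≡ 9 (mod 73)
21^6 ≡ 27 (mod 73)
21^8 ≡ 8 (mod 73)
21^9 ≡ 22 (mod 73)
21^12 ≡ 72 (mod 73)
21^18 ≡ 46 (mod 73)
21^24 ≡ 1 (mod 73) ✓
Thus |⟨21⟩| = ord(21) = 24.
[(Z/73Z)^× : ⟨21⟩] = 72/24 = 3.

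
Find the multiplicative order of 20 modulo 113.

112

By Lagrange's theorem, ord_113(20) divides φ(113) = 113 − 1 = 112 = 2^4 · 7.
Divisors of 112: 1, 2, 4, 7, 8, 14, 16, 28, 56, 112.
Compute 20^d (mod 113) for the divisors d until we hit 1:
20^1 ≡ 20 (mod 113)
20^2 ≡ 61 (mod 113)
20^4 ≡ 105 (mod 113)
20^7 ≡ 71 (mod 113)
20^8 ≡ 64 (mod 113)
20^14 ≡ 69 (mod 113)
20^16 ≡ 28 (mod 113)
20^28 ≡ 15 (mod 113)
20^56 ≡ 112 (mod 113)
20^112 ≡ 1 (mod 113) ✓
So ord_113(20) = 112.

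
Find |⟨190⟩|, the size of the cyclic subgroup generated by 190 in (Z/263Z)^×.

The order of 190 must divide φ(263) = 263 − 1 = 262 = 2 · 131.
Divisors of 262: 1, 2, 131, 262.
Check 190^d mod 263 for each divisor in increasing order:
190^1 ≡ 190
190^2 ≡ 69
190^131 ≡ 1
The smallest such exponent is 131, so the order of 190 is 131.

131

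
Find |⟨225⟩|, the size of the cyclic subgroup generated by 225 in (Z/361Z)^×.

Since 225 ∈ (Z/361Z)^×, its order divides φ(361) = φ(19^2) = 19·(19−1) = 342 = 2 · 3^2 · 19.
Divisors of 342: 1, 2, 3, 6, 9, 18, 19, 38, 57, 114, 171, 342.
Compute 225^d (mod 361) for the divisors d until we hit 1:
225^1 ≡ 225 (mod 361)
225^2 ≡ 85 (mod 361)
225^3 ≡ 353 (mod 361)
225^6 ≡ 64 (mod 361)
225^9 ≡ 210 (mod 361)
225^18 ≡ 58 (mod 361)
225^19 ≡ 54 (mod 361)
225^38 ≡ 28 (mod 361)
225^57 ≡ 68 (mod 361)
225^114 ≡ 292 (mod 361)
225^171 ≡ 1 (mod 361) ✓
The smallest such exponent is 171, so the order of 225 is 171.

171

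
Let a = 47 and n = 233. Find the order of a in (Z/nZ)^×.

232

ord(47) | φ(233) = 233 − 1 = 232 = 2^3 · 29.
Divisors of 232: 1, 2, 4, 8, 29, 58, 116, 232.
Evaluate successive powers at the divisors of 232:
47^1 ≡ 47 (mod 233)
47^2 ≡ 112 (mod 233)
47^4 ≡ 195 (mod 233)
47^8 ≡ 46 (mod 233)
47^29 ≡ 136 (mod 233)
47^58 ≡ 89 (mod 233)
47^116 ≡ 232 (mod 233)
47^232 ≡ 1 (mod 233) ✓
The smallest such exponent is 232, so the order of 47 is 232.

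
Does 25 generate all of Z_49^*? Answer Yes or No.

φ(49) = φ(7^2) = 7·(7−1) = 42 = 2 · 3 · 7.
Test 25^(42/q) mod 49 for each prime factor q of 42:
25^21 ≡ 1 (mod 49)  [q = 2: ≡ 1 ✗]
25^14 ≡ 30 (mod 49)  [q = 3: ≢ 1 ✓]
25^6 ≡ 36 (mod 49)  [q = 7: ≢ 1 ✓]
25^21 ≡ 1 shows ord(25) | 21, strictly less than φ(49); not a primitive root.

No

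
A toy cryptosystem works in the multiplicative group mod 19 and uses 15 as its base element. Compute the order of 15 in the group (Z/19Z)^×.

18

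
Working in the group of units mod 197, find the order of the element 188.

ord(188) | φ(197) = 197 − 1 = 196 = 2^2 · 7^2.
Divisors of 196: 1, 2, 4, 7, 14, 28, 49, 98, 196.
Evaluate successive powers at the divisors of 196:
188^1 ≡ 188 (mod 197)
188^2 ≡ 81 (mod 197)
188^4 ≡ 60 (mod 197)
188^7 ≡ 191 (mod 197)
188^14 ≡ 36 (mod 197)
188^28 ≡ 114 (mod 197)
188^49 ≡ 1 (mod 197) ✓
Hence ord(188) = 49.

49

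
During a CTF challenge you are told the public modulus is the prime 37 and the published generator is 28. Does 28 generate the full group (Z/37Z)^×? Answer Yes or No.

No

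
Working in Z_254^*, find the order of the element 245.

The order of 245 must divide φ(254) = φ(2)·φ(127) = 1·126 = 126 = 2 · 3^2 · 7.
Divisors of 126: 1, 2, 3, 6, 7, 9, 14, 18, 21, 42, 63, 126.
Compute 245^d (mod 254) for the divisors d until we hit 1:
245^1 ≡ 245
245^2 ≡ 81
245^3 ≡ 33
245^6 ≡ 73
245^7 ≡ 105
245^9 ≡ 123
245^14 ≡ 103
245^18 ≡ 143
245^21 ≡ 147
245^42 ≡ 19
245^63 ≡ 253
245^126 ≡ 1
So ord_254(245) = 126.

126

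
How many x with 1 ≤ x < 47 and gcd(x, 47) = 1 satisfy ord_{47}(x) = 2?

1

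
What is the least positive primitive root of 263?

5

φ(263) = 263 − 1 = 262 = 2 · 131.
g is a primitive root iff g^(262/q) ≢ 1 (mod 263) for each prime q ∈ {2, 131}.
g = 2: 2^131 ≡ 1 — hits 1, so not a primitive root.
g = 3: 3^131 ≡ 1 — hits 1, so not a primitive root.
g = 4: 4^131 ≡ 1 — hits 1, so not a primitive root.
g = 5: 5^131 ≡ 262; 5^2 ≡ 25 — none is 1, so 5 is a primitive root.
So 5 is the smallest generator of (Z/263Z)^×.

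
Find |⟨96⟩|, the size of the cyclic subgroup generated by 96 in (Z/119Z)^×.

48

By Lagrange's theorem, ord_119(96) divides φ(119) = φ(7·17) = (7−1)·(17−1) = 6·16 = 96 = 2^5 · 3.
Divisors of 96: 1, 2, 3, 4, 6, 8, 12, 16, 24, 32, 48, 96.
Check 96^d mod 119 for each divisor in increasing order:
96^1 ≡ 96
96^2 ≡ 53
96^3 ≡ 90
96^4 ≡ 72
96^6 ≡ 8
96^8 ≡ 67
96^12 ≡ 64
96^16 ≡ 86
96^24 ≡ 50
96^32 ≡ 18
96^48 ≡ 1
Therefore the multiplicative order of 96 modulo 119 is 48.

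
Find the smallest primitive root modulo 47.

φ(47) = 47 − 1 = 46 = 2 · 23.
Test candidates g = 2, 3, … against the prime factors q ∈ {2, 23} of φ(47): g is a generator iff g^(46/q) ≢ 1 for every such q.
g = 2: 2^23 ≡ 1 — hits 1, so not a primitive root.
g = 3: 3^23 ≡ 1 — hits 1, so not a primitive root.
g = 4: 4^23 ≡ 1 — hits 1, so not a primitive root.
g = 5: 5^23 ≡ 46; 5^2 ≡ 25 — none is 1, so 5 is a primitive root.
Hence the least primitive root of 47 is 5.

5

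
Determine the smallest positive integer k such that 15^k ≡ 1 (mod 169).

156

ord(15) | φ(169) = φ(13^2) = 13·(13−1) = 156 = 2^2 · 3 · 13.
Divisors of 156: 1, 2, 3, 4, 6, 12, 13, 26, 39, 52, 78, 156.
Check 15^d mod 169 for each divisor in increasing order:
15^1 ≡ 15
15^2 ≡ 56
15^3 ≡ 164
15^4 ≡ 94
15^6 ≡ 25
15^12 ≡ 118
15^13 ≡ 80
15^26 ≡ 147
15^39 ≡ 99
15^52 ≡ 146
15^78 ≡ 168
15^156 ≡ 1
The smallest such exponent is 156, so the order of 15 is 156.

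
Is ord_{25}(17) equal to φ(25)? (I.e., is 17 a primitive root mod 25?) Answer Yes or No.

φ(25) = φ(5^2) = 5·(5−1) = 20 = 2^2 · 5.
Test 17^(20/q) mod 25 for each prime factor q of 20:
17^10 ≡ 24 (mod 25)  [q = 2: ≢ 1 ✓]
17^4 ≡ 21 (mod 25)  [q = 5: ≢ 1 ✓]
Every test exponent gives a nontrivial residue, hence 17 generates the full group.

Yes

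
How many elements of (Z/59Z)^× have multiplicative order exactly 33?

φ(59) = 59 − 1 = 58 = 2 · 29.
(Z/59Z)^× is cyclic (|G| = 58); a cyclic group of order m has exactly φ(d) elements of each order d | m, and none otherwise.
Here 58 is not a multiple of 33, so there are no elements of order 33.

0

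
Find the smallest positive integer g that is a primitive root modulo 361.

2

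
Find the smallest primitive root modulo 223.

φ(223) = 223 − 1 = 222 = 2 · 3 · 37.
Test candidates g = 2, 3, … against the prime factors q ∈ {2, 3, 37} of φ(223): g is a generator iff g^(222/q) ≢ 1 for every such q.
g = 2: 2^111 ≡ 1 — hits 1, so not a primitive root.
g = 3: 3^111 ≡ 222; 3^74 ≡ 183; 3^6 ≡ 60 — none is 1, so 3 is a primitive root.
So 3 is the smallest generator of (Z/223Z)^×.

3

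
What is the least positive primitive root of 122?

7

φ(122) = φ(2)·φ(61) = 1·60 = 60 = 2^2 · 3 · 5.
g is a primitive root iff g^(60/q) ≢ 1 (mod 122) for each prime q ∈ {2, 3, 5}.
g = 2: gcd(2, 122) = 2 > 1, not a unit — skip.
g = 3: 3^30 ≡ 1 — hits 1, so not a primitive root.
g = 4: gcd(4, 122) = 2 > 1, not a unit — skip.
g = 5: 5^30 ≡ 1 — hits 1, so not a primitive root.
g = 6: gcd(6, 122) = 2 > 1, not a unit — skip.
g = 7: 7^30 ≡ 121; 7^20 ≡ 47; 7^12 ≡ 95 — none is 1, so 7 is a primitive root.
Hence the least primitive root of 122 is 7.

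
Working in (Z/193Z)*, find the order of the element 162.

96

By Lagrange's theorem, ord_193(162) divides φ(193) = 193 − 1 = 192 = 2^6 · 3.
Divisors of 192: 1, 2, 3, 4, 6, 8, 12, 16, 24, 32, 48, 64, 96, 192.
Check 162^d mod 193 for each divisor in increasing order:
162^1 ≡ 162 (mod 193)
162^2 ≡ 189 (mod 193)
162^3 ≡ 124 (mod 193)
162^4 ≡ 16 (mod 193)
162^6 ≡ 129 (mod 193)
162^8 ≡ 63 (mod 193)
162^12 ≡ 43 (mod 193)
162^16 ≡ 109 (mod 193)
162^24 ≡ 112 (mod 193)
162^32 ≡ 108 (mod 193)
162^48 ≡ 192 (mod 193)
162^64 ≡ 84 (mod 193)
162^96 ≡ 1 (mod 193) ✓
So ord_193(162) = 96.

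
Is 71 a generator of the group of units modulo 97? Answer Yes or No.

Yes

φ(97) = 97 − 1 = 96 = 2^5 · 3.
71 is a primitive root mod 97 iff 71^(φ(97)/q) ≢ 1 for every prime q | φ(97), i.e. q ∈ {2, 3}.
71^48 ≡ 96 (mod 97)  [q = 2: ≢ 1 ✓]
71^32 ≡ 61 (mod 97)  [q = 3: ≢ 1 ✓]
Every test exponent gives a nontrivial residue, hence 71 generates the full group.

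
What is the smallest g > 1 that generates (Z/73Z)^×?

φ(73) = 73 − 1 = 72 = 2^3 · 3^2.
Test candidates g = 2, 3, … against the prime factors q ∈ {2, 3} of φ(73): g is a generator iff g^(72/q) ≢ 1 for every such q.
g = 2: 2^36 ≡ 1 — hits 1, so not a primitive root.
g = 3: 3^36 ≡ 1 — hits 1, so not a primitive root.
g = 4: 4^36 ≡ 1 — hits 1, so not a primitive root.
g = 5: 5^36 ≡ 72; 5^24 ≡ 8 — none is 1, so 5 is a primitive root.
The smallest primitive root modulo 73 is 5.

5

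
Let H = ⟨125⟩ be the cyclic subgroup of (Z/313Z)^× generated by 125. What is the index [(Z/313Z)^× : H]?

39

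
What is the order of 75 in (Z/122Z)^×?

6

ord(75) | φ(122) = φ(2)·φ(61) = 1·60 = 60 = 2^2 · 3 · 5.
Divisors of 60: 1, 2, 3, 4, 5, 6, 10, 12, 15, 20, 30, 60.
Evaluate successive powers at the divisors of 60:
75^1 ≡ 75
75^2 ≡ 13
75^3 ≡ 121
75^4 ≡ 47
75^5 ≡ 109
75^6 ≡ 1
Therefore the multiplicative order of 75 modulo 122 is 6.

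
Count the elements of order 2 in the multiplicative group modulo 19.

1

φ(19) = 19 − 1 = 18 = 2 · 3^2.
Since (Z/19Z)^× is cyclic of order 18, the number of elements of order d is φ(d) when d | 18 and 0 otherwise.
2 | 18, and φ(2) = 2 − 1 = 1.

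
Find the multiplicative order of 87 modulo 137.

34

By Lagrange's theorem, ord_137(87) divides φ(137) = 137 − 1 = 136 = 2^3 · 17.
Divisors of 136: 1, 2, 4, 8, 17, 34, 68, 136.
Test each divisor d:
87^1 ≡ 87
87^2 ≡ 34
87^4 ≡ 60
87^8 ≡ 38
87^17 ≡ 136
87^34 ≡ 1
Therefore the multiplicative order of 87 modulo 137 is 34.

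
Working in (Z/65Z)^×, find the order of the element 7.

12

ord(7) | φ(65) = φ(5·13) = (5−1)·(13−1) = 4·12 = 48 = 2^4 · 3.
Divisors of 48: 1, 2, 3, 4, 6, 8, 12, 16, 24, 48.
Check 7^d mod 65 for each divisor in increasing order:
7^1 ≡ 7 (mod 65)
7^2 ≡ 49 (mod 65)
7^3 ≡ 18 (mod 65)
7^4 ≡ 61 (mod 65)
7^6 ≡ 64 (mod 65)
7^8 ≡ 16 (mod 65)
7^12 ≡ 1 (mod 65) ✓
Therefore the multiplicative order of 7 modulo 65 is 12.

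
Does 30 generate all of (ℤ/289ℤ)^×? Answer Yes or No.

φ(289) = φ(17^2) = 17·(17−1) = 272 = 2^4 · 17.
30 is a primitive root mod 289 iff 30^(φ(289)/q) ≢ 1 for every prime q | φ(289), i.e. q ∈ {2, 17}.
30^136 ≡ 1 (mod 289)  [q = 2: ≡ 1 ✗]
30^16 ≡ 18 (mod 289)  [q = 17: ≢ 1 ✓]
30^136 ≡ 1 shows ord(30) | 136, strictly less than φ(289); not a primitive root.

No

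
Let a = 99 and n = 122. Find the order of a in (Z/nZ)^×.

ord(99) | φ(122) = φ(2)·φ(61) = 1·60 = 60 = 2^2 · 3 · 5.
Divisors of 60: 1, 2, 3, 4, 5, 6, 10, 12, 15, 20, 30, 60.
Compute 99^d (mod 122) for the divisors d until we hit 1:
99^1 ≡ 99
99^2 ≡ 41
99^3 ≡ 33
99^4 ≡ 95
99^5 ≡ 11
99^6 ≡ 113
99^10 ≡ 121
99^12 ≡ 81
99^15 ≡ 111
99^20 ≡ 1
So ord_122(99) = 20.

20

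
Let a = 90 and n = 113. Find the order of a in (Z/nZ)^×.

112

The order of 90 must divide φ(113) = 113 − 1 = 112 = 2^4 · 7.
Divisors of 112: 1, 2, 4, 7, 8, 14, 16, 28, 56, 112.
Test each divisor d:
90^1 ≡ 90
90^2 ≡ 77
90^4 ≡ 53
90^7 ≡ 40
90^8 ≡ 97
90^14 ≡ 18
90^16 ≡ 30
90^28 ≡ 98
90^56 ≡ 112
90^112 ≡ 1
The smallest such exponent is 112, so the order of 90 is 112.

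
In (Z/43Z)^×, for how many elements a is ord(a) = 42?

12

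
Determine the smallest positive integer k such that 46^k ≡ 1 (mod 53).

13

By Lagrange's theorem, ord_53(46) divides φ(53) = 53 − 1 = 52 = 2^2 · 13.
Divisors of 52: 1, 2, 4, 13, 26, 52.
Test each divisor d:
46^1 ≡ 46 (mod 53)
46^2 ≡ 49 (mod 53)
46^4 ≡ 16 (mod 53)
46^13 ≡ 1 (mod 53) ✓
Therefore the multiplicative order of 46 modulo 53 is 13.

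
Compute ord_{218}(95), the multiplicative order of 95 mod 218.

108

Since 95 ∈ (Z/218Z)^×, its order divides φ(218) = φ(2)·φ(109) = 1·108 = 108 = 2^2 · 3^3.
Divisors of 108: 1, 2, 3, 4, 6, 9, 12, 18, 27, 36, 54, 108.
Test each divisor d:
95^1 ≡ 95 (mod 218)
95^2 ≡ 87 (mod 218)
95^3 ≡ 199 (mod 218)
95^4 ≡ 157 (mod 218)
95^6 ≡ 143 (mod 218)
95^9 ≡ 117 (mod 218)
95^12 ≡ 175 (mod 218)
95^18 ≡ 173 (mod 218)
95^27 ≡ 185 (mod 218)
95^36 ≡ 63 (mod 218)
95^54 ≡ 217 (mod 218)
95^108 ≡ 1 (mod 218) ✓
So ord_218(95) = 108.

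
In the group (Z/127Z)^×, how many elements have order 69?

φ(127) = 127 − 1 = 126 = 2 · 3^2 · 7.
In a cyclic group of order 126, there are φ(d) elements of order d for each divisor d of 126, and zero for non-divisors.
69 does not divide 126, so no element of (Z/127Z)^× has order 69.

0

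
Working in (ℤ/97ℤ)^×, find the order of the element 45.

32

ord(45) | φ(97) = 97 − 1 = 96 = 2^5 · 3.
Divisors of 96: 1, 2, 3, 4, 6, 8, 12, 16, 24, 32, 48, 96.
Test each divisor d:
45^1 ≡ 45
45^2 ≡ 85
45^3 ≡ 42
45^4 ≡ 47
45^6 ≡ 18
45^8 ≡ 75
45^12 ≡ 33
45^16 ≡ 96
45^24 ≡ 22
45^32 ≡ 1
The smallest such exponent is 32, so the order of 45 is 32.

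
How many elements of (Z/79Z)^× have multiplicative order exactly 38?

φ(79) = 79 − 1 = 78 = 2 · 3 · 13.
(Z/79Z)^× is cyclic (|G| = 78); a cyclic group of order m has exactly φ(d) elements of each order d | m, and none otherwise.
Here 78 is not a multiple of 38, so there are no elements of order 38.

0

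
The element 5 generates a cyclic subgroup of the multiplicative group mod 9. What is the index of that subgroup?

The order of 5 must divide φ(9) = φ(3^2) = 3·(3−1) = 6 = 2 · 3.
Divisors of 6: 1, 2, 3, 6.
Test each divisor d:
5^1 ≡ 5
5^2 ≡ 7
5^3 ≡ 8
5^6 ≡ 1
So ord_9(5) = 6, hence |⟨5⟩| = 6.
Index = |(Z/9Z)^×| / |⟨5⟩| = 6 / 6 = 1.

1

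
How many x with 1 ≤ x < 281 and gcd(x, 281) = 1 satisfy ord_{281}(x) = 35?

24

φ(281) = 281 − 1 = 280 = 2^3 · 5 · 7.
(Z/281Z)^× is cyclic (|G| = 280); a cyclic group of order m has exactly φ(d) elements of each order d | m, and none otherwise.
35 = 5 · 7 divides 280, and φ(35) = 24.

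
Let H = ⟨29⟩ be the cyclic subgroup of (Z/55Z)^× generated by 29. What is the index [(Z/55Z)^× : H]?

4

The order of 29 must divide φ(55) = φ(5·11) = (5−1)·(11−1) = 4·10 = 40 = 2^3 · 5.
Divisors of 40: 1, 2, 4, 5, 8, 10, 20, 40.
Check 29^d mod 55 for each divisor in increasing order:
29^1 ≡ 29 (mod 55)
29^2 ≡ 16 (mod 55)
29^4 ≡ 36 (mod 55)
29^5 ≡ 54 (mod 55)
29^8 ≡ 31 (mod 55)
29^10 ≡ 1 (mod 55) ✓
The order of 29 is 10, so the subgroup it generates has 10 elements.
The index is φ(55) / ord(29) = 40 / 10 = 4.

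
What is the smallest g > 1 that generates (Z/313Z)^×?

10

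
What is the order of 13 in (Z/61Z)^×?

3

The order of 13 must divide φ(61) = 61 − 1 = 60 = 2^2 · 3 · 5.
Divisors of 60: 1, 2, 3, 4, 5, 6, 10, 12, 15, 20, 30, 60.
Evaluate successive powers at the divisors of 60:
13^1 ≡ 13
13^2 ≡ 47
13^3 ≡ 1
Therefore the multiplicative order of 13 modulo 61 is 3.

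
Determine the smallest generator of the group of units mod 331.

3

φ(331) = 331 − 1 = 330 = 2 · 3 · 5 · 11.
g is a primitive root iff g^(330/q) ≢ 1 (mod 331) for each prime q ∈ {2, 3, 5, 11}.
g = 2: 2^165 ≡ 330; 2^110 ≡ 299; 2^66 ≡ 64; 2^30 ≡ 1 — hits 1, so not a primitive root.
g = 3: 3^165 ≡ 330; 3^110 ≡ 299; 3^66 ≡ 64; 3^30 ≡ 270 — none is 1, so 3 is a primitive root.
So 3 is the smallest generator of (Z/331Z)^×.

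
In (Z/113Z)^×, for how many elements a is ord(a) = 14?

6

φ(113) = 113 − 1 = 112 = 2^4 · 7.
(Z/113Z)^× is cyclic (|G| = 112); a cyclic group of order m has exactly φ(d) elements of each order d | m, and none otherwise.
14 = 2 · 7 divides 112, and φ(14) = 6.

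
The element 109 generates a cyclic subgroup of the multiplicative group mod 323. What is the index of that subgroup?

By Lagrange's theorem, ord_323(109) divides φ(323) = φ(17·19) = (17−1)·(19−1) = 16·18 = 288 = 2^5 · 3^2.
Divisors of 288: 1, 2, 3, 4, 6, 8, 9, 12, 16, 18, 24, 32, 36, 48, 72, 96, 144, 288.
Compute 109^d (mod 323) for the divisors d until we hit 1:
109^1 ≡ 109
109^2 ≡ 253
109^3 ≡ 122
109^4 ≡ 55
109^6 ≡ 26
109^8 ≡ 118
109^9 ≡ 265
109^12 ≡ 30
109^16 ≡ 35
109^18 ≡ 134
109^24 ≡ 254
109^32 ≡ 256
109^36 ≡ 191
109^48 ≡ 239
109^72 ≡ 305
109^96 ≡ 273
109^144 ≡ 1
Thus |⟨109⟩| = ord(109) = 144.
Index = |(Z/323Z)^×| / |⟨109⟩| = 288 / 144 = 2.

2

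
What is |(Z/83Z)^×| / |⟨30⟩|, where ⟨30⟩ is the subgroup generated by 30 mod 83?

Since 30 ∈ (Z/83Z)^×, its order divides φ(83) = 83 − 1 = 82 = 2 · 41.
Divisors of 82: 1, 2, 41, 82.
Compute 30^d (mod 83) for the divisors d until we hit 1:
30^1 ≡ 30 (mod 83)
30^2 ≡ 70 (mod 83)
30^41 ≡ 1 (mod 83) ✓
The order of 30 is 41, so the subgroup it generates has 41 elements.
The index is φ(83) / ord(30) = 82 / 41 = 2.

2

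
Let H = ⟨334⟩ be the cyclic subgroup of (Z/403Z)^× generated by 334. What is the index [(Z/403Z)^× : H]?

12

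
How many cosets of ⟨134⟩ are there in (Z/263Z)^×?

1

ord(134) | φ(263) = 263 − 1 = 262 = 2 · 131.
Divisors of 262: 1, 2, 131, 262.
Compute 134^d (mod 263) for the divisors d until we hit 1:
134^1 ≡ 134 (mod 263)
134^2 ≡ 72 (mod 263)
134^131 ≡ 262 (mod 263)
134^262 ≡ 1 (mod 263) ✓
So ord_263(134) = 262, hence |⟨134⟩| = 262.
The index is φ(263) / ord(134) = 262 / 262 = 1.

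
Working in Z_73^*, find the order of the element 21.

By Lagrange's theorem, ord_73(21) divides φ(73) = 73 − 1 = 72 = 2^3 · 3^2.
Divisors of 72: 1, 2, 3, 4, 6, 8, 9, 12, 18, 24, 36, 72.
Compute 21^d (mod 73) for the divisors d until we hit 1:
21^1 ≡ 21 (mod 73)
21^2 ≡ 3 (mod 73)
21^3 ≡ 63 (mod 73)
21^4 ≡ 9 (mod 73)
21^6 ≡ 27 (mod 73)
21^8 ≡ 8 (mod 73)
21^9 ≡ 22 (mod 73)
21^12 ≡ 72 (mod 73)
21^18 ≡ 46 (mod 73)
21^24 ≡ 1 (mod 73) ✓
Hence ord(21) = 24.

24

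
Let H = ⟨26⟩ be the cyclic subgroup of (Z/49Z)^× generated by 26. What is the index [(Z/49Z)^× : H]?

1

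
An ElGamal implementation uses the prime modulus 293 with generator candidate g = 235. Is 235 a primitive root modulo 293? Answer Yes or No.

φ(293) = 293 − 1 = 292 = 2^2 · 73.
Test 235^(292/q) mod 293 for each prime factor q of 292:
235^146 ≡ 1 (mod 293)  [q = 2: ≡ 1 ✗]
235^4 ≡ 250 (mod 293)  [q = 73: ≢ 1 ✓]
The check at q = 2 fails, so 235 generates a proper subgroup.

No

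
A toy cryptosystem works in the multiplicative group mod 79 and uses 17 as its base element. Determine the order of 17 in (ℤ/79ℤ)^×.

26

ord(17) | φ(79) = 79 − 1 = 78 = 2 · 3 · 13.
Divisors of 78: 1, 2, 3, 6, 13, 26, 39, 78.
Check 17^d mod 79 for each divisor in increasing order:
17^1 ≡ 17
17^2 ≡ 52
17^3 ≡ 15
17^6 ≡ 67
17^13 ≡ 78
17^26 ≡ 1
Therefore the multiplicative order of 17 modulo 79 is 26.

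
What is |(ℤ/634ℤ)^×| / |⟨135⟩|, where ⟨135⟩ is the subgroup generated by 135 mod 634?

Since 135 ∈ (Z/634Z)^×, its order divides φ(634) = φ(2)·φ(317) = 1·316 = 316 = 2^2 · 79.
Divisors of 316: 1, 2, 4, 79, 158, 316.
Test each divisor d:
135^1 ≡ 135 (mod 634)
135^2 ≡ 473 (mod 634)
135^4 ≡ 561 (mod 634)
135^79 ≡ 633 (mod 634)
135^158 ≡ 1 (mod 634) ✓
Thus |⟨135⟩| = ord(135) = 158.
[(Z/634Z)^× : ⟨135⟩] = 316/158 = 2.

2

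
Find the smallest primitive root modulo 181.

2

φ(181) = 181 − 1 = 180 = 2^2 · 3^2 · 5.
Test candidates g = 2, 3, … against the prime factors q ∈ {2, 3, 5} of φ(181): g is a generator iff g^(180/q) ≢ 1 for every such q.
g = 2: 2^90 ≡ 180; 2^60 ≡ 48; 2^36 ≡ 59 — none is 1, so 2 is a primitive root.
Hence the least primitive root of 181 is 2.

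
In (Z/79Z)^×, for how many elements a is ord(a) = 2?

1

φ(79) = 79 − 1 = 78 = 2 · 3 · 13.
In a cyclic group of order 78, there are φ(d) elements of order d for each divisor d of 78, and zero for non-divisors.
2 | 78, and φ(2) = 2 − 1 = 1.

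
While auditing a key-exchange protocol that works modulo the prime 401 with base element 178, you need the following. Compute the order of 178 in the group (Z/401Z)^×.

25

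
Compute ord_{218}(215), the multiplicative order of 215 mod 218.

By Lagrange's theorem, ord_218(215) divides φ(218) = φ(2)·φ(109) = 1·108 = 108 = 2^2 · 3^3.
Divisors of 108: 1, 2, 3, 4, 6, 9, 12, 18, 27, 36, 54, 108.
Check 215^d mod 218 for each divisor in increasing order:
215^1 ≡ 215 (mod 218)
215^2 ≡ 9 (mod 218)
215^3 ≡ 191 (mod 218)
215^4 ≡ 81 (mod 218)
215^6 ≡ 75 (mod 218)
215^9 ≡ 155 (mod 218)
215^12 ≡ 175 (mod 218)
215^18 ≡ 45 (mod 218)
215^27 ≡ 217 (mod 218)
215^36 ≡ 63 (mod 218)
215^54 ≡ 1 (mod 218) ✓
Therefore the multiplicative order of 215 modulo 218 is 54.

54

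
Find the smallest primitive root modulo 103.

φ(103) = 103 − 1 = 102 = 2 · 3 · 17.
Test candidates g = 2, 3, … against the prime factors q ∈ {2, 3, 17} of φ(103): g is a generator iff g^(102/q) ≢ 1 for every such q.
g = 2: 2^51 ≡ 1 — hits 1, so not a primitive root.
g = 3: 3^51 ≡ 102; 3^34 ≡ 1 — hits 1, so not a primitive root.
g = 4: 4^51 ≡ 1 — hits 1, so not a primitive root.
g = 5: 5^51 ≡ 102; 5^34 ≡ 56; 5^6 ≡ 72 — none is 1, so 5 is a primitive root.
So 5 is the smallest generator of (Z/103Z)^×.

5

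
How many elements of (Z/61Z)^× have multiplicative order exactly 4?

2

φ(61) = 61 − 1 = 60 = 2^2 · 3 · 5.
(Z/61Z)^× is cyclic (|G| = 60); a cyclic group of order m has exactly φ(d) elements of each order d | m, and none otherwise.
4 = 2^2 divides 60, and φ(4) = 2.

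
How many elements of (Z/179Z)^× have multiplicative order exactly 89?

88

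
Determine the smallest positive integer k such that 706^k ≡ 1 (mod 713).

330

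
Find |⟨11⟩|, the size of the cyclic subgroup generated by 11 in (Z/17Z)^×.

16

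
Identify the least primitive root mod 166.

φ(166) = φ(2)·φ(83) = 1·82 = 82 = 2 · 41.
g is a primitive root iff g^(82/q) ≢ 1 (mod 166) for each prime q ∈ {2, 41}.
g = 2: gcd(2, 166) = 2 > 1, not a unit — skip.
g = 3: 3^41 ≡ 1 — hits 1, so not a primitive root.
g = 4: gcd(4, 166) = 2 > 1, not a unit — skip.
g = 5: 5^41 ≡ 165; 5^2 ≡ 25 — none is 1, so 5 is a primitive root.
Hence the least primitive root of 166 is 5.

5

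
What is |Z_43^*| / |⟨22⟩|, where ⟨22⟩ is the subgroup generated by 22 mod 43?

Since 22 ∈ (Z/43Z)^×, its order divides φ(43) = 43 − 1 = 42 = 2 · 3 · 7.
Divisors of 42: 1, 2, 3, 6, 7, 14, 21, 42.
Test each divisor d:
22^1 ≡ 22 (mod 43)
22^2 ≡ 11 (mod 43)
22^3 ≡ 27 (mod 43)
22^6 ≡ 41 (mod 43)
22^7 ≡ 42 (mod 43)
22^14 ≡ 1 (mod 43) ✓
So ord_43(22) = 14, hence |⟨22⟩| = 14.
Index = |(Z/43Z)^×| / |⟨22⟩| = 42 / 14 = 3.

3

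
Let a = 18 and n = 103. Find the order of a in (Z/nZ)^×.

By Lagrange's theorem, ord_103(18) divides φ(103) = 103 − 1 = 102 = 2 · 3 · 17.
Divisors of 102: 1, 2, 3, 6, 17, 34, 51, 102.
Compute 18^d (mod 103) for the divisors d until we hit 1:
18^1 ≡ 18 (mod 103)
18^2 ≡ 15 (mod 103)
18^3 ≡ 64 (mod 103)
18^6 ≡ 79 (mod 103)
18^17 ≡ 56 (mod 103)
18^34 ≡ 46 (mod 103)
18^51 ≡ 1 (mod 103) ✓
Hence ord(18) = 51.

51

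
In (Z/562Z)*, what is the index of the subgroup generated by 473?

The order of 473 must divide φ(562) = φ(2)·φ(281) = 1·280 = 280 = 2^3 · 5 · 7.
Divisors of 280: 1, 2, 4, 5, 7, 8, 10, 14, 20, 28, 35, 40, 56, 70, 140, 280.
Compute 473^d (mod 562) for the divisors d until we hit 1:
473^1 ≡ 473 (mod 562)
473^2 ≡ 53 (mod 562)
473^4 ≡ 561 (mod 562)
473^5 ≡ 89 (mod 562)
473^7 ≡ 221 (mod 562)
473^8 ≡ 1 (mod 562) ✓
The order of 473 is 8, so the subgroup it generates has 8 elements.
[(Z/562Z)^× : ⟨473⟩] = 280/8 = 35.

35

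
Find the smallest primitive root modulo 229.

φ(229) = 229 − 1 = 228 = 2^2 · 3 · 19.
Test candidates g = 2, 3, … against the prime factors q ∈ {2, 3, 19} of φ(229): g is a generator iff g^(228/q) ≢ 1 for every such q.
g = 2: 2^114 ≡ 228; 2^76 ≡ 1 — hits 1, so not a primitive root.
g = 3: 3^114 ≡ 1 — hits 1, so not a primitive root.
g = 4: 4^114 ≡ 1 — hits 1, so not a primitive root.
g = 5: 5^114 ≡ 1 — hits 1, so not a primitive root.
g = 6: 6^114 ≡ 228; 6^76 ≡ 134; 6^12 ≡ 165 — none is 1, so 6 is a primitive root.
Hence the least primitive root of 229 is 6.

6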